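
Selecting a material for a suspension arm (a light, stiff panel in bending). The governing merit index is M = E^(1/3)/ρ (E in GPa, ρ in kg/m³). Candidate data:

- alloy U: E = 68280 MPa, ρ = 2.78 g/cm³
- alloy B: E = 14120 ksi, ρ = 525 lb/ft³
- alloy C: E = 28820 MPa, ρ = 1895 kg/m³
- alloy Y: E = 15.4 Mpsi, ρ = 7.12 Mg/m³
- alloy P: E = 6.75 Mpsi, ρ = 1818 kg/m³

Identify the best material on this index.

In SI units:
  alloy U: E = 68.28 GPa, ρ = 2780 kg/m³
  alloy B: E = 97.35 GPa, ρ = 8410 kg/m³
  alloy C: E = 28.82 GPa, ρ = 1895 kg/m³
  alloy Y: E = 106.2 GPa, ρ = 7120 kg/m³
  alloy P: E = 46.54 GPa, ρ = 1818 kg/m³
  alloy P: M = 1.98×10⁻³
  alloy C: M = 1.62×10⁻³
  alloy U: M = 1.47×10⁻³
  alloy Y: M = 0.665×10⁻³
  alloy B: M = 0.547×10⁻³
Alloy P has the largest M.

alloy P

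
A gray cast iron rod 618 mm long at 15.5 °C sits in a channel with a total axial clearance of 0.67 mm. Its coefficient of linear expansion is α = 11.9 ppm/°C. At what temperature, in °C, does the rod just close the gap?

α·L₀·ΔT = 0.67 mm ⇒ ΔT = 0.67 / (11.9×10⁻⁶ × 618.0) = 91.10 K.
T = 15.5 + 91.10 = 106.6 °C.

107 °C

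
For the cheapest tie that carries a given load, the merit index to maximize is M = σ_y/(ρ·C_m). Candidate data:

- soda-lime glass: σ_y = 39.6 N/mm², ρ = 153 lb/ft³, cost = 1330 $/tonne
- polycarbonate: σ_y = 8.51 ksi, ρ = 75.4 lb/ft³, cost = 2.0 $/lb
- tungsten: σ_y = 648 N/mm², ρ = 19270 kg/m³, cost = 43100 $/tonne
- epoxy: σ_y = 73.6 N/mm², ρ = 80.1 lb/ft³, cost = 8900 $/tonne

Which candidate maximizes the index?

soda-lime glass

After converting to SI:
  soda-lime glass: σ_y = 39.60 MPa, ρ = 2451 kg/m³, cost = 1.330 $/kg
  polycarbonate: σ_y = 58.67 MPa, ρ = 1208 kg/m³, cost = 4.409 $/kg
  tungsten: σ_y = 648.0 MPa, ρ = 19270 kg/m³, cost = 43.10 $/kg
  epoxy: σ_y = 73.60 MPa, ρ = 1283 kg/m³, cost = 8.900 $/kg
  soda-lime glass: M = 12.1 kN·m per $
  polycarbonate: M = 11.0 kN·m per $
  epoxy: M = 6.45 kN·m per $
  tungsten: M = 0.780 kN·m per $
Highest index: soda-lime glass.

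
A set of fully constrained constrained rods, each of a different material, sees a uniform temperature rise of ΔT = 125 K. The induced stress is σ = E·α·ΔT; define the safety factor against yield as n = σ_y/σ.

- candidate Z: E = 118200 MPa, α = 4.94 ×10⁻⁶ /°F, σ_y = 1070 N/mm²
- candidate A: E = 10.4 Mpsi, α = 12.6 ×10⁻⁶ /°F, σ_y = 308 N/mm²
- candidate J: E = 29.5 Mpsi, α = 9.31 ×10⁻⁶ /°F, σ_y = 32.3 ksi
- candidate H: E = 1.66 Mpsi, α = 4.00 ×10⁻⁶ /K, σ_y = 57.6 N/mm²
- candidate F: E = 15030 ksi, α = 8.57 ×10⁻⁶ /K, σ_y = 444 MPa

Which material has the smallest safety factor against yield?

Converting E to GPa, α to ×10⁻⁶/K, σ_y to MPa, then σ and n for each:
  candidate Z: E = 118.2, α = 8.89, σ_y = 1070 → σ = 131 MPa, n = 8.14
  candidate A: E = 71.71, α = 22.7, σ_y = 308.0 → σ = 203 MPa, n = 1.52
  candidate J: E = 203.4, α = 16.8, σ_y = 222.7 → σ = 426 MPa, n = 0.523
  candidate H: E = 11.45, α = 4.00, σ_y = 57.60 → σ = 5.72 MPa, n = 10.1
  candidate F: E = 103.6, α = 8.57, σ_y = 444.0 → σ = 111 MPa, n = 4.00
Smallest n: candidate J with n = 0.523.

candidate J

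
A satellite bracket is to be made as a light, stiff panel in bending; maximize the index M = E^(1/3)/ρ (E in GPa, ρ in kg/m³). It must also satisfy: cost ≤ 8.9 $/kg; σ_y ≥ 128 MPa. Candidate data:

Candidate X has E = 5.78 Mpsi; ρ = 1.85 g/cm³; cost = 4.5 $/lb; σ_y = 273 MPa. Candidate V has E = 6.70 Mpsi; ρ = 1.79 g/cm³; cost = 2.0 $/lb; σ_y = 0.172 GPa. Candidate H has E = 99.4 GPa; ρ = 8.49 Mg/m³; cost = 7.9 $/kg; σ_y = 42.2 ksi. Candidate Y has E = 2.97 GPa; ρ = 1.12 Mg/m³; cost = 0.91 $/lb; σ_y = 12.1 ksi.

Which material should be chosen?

Screen on constraints: cost ≤ 8.9 $/kg; σ_y ≥ 128 MPa. Survivors: candidate V, candidate H.
In SI units:
  candidate V: E = 46.19 GPa, ρ = 1790 kg/m³
  candidate H: E = 99.40 GPa, ρ = 8490 kg/m³
  candidate V: M = 2.00×10⁻³
  candidate H: M = 0.546×10⁻³
Highest index: candidate V.

candidate V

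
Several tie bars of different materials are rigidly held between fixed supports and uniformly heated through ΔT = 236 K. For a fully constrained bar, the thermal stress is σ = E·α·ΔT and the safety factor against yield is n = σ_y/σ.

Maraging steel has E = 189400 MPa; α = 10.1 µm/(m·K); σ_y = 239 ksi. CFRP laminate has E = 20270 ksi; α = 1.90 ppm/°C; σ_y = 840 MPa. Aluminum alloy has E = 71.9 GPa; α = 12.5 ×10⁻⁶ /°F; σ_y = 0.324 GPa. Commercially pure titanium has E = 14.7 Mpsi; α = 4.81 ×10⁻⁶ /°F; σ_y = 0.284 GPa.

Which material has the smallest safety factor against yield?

aluminum alloy

In consistent units (E in GPa, α in ×10⁻⁶/K, σ_y in MPa):
  maraging steel: E = 189.4, α = 10.1, σ_y = 1648 → σ = 451 MPa, n = 3.65
  CFRP laminate: E = 139.8, α = 1.90, σ_y = 840.0 → σ = 62.7 MPa, n = 13.4
  aluminum alloy: E = 71.90, α = 22.5, σ_y = 324.0 → σ = 382 MPa, n = 0.849
  commercially pure titanium: E = 101.4, α = 8.66, σ_y = 284.0 → σ = 207 MPa, n = 1.37
The minimum is aluminum alloy at n = 0.849.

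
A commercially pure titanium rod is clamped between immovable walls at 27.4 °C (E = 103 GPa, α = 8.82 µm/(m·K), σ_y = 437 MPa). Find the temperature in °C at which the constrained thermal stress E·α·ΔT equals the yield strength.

508 °C

E·α·ΔT = 437.0 MPa ⇒ ΔT = 437.0 / (103.0×10³ × 8.82×10⁻⁶) = 481.0 K.
T = 27.4 + 481.0 = 508.4 °C.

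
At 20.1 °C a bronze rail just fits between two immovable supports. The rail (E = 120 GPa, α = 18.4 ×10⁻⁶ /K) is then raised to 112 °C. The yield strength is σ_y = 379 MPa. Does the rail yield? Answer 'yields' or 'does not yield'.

does not yield

ΔT = 91.90 K. Constrained thermal stress σ = E·α·ΔT = 120.0×10³ MPa × 18.4×10⁻⁶ × 91.90 = 203 MPa (compressive).
Compare to σ_y = 379 MPa: σ < σ_y, so it does not yield.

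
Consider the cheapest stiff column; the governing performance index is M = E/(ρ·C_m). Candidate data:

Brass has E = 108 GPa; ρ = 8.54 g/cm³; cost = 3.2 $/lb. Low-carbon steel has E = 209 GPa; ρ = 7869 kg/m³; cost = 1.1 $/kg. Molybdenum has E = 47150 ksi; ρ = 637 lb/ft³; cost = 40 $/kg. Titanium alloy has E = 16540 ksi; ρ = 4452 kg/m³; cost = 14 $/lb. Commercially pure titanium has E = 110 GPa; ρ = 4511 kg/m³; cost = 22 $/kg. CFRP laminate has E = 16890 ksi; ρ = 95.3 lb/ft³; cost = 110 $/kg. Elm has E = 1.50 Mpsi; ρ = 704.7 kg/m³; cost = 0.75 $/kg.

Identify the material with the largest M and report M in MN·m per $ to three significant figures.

low-carbon steel, M = 24.1 MN·m per $

In SI units:
  brass: E = 108.0 GPa, ρ = 8540 kg/m³, cost = 7.055 $/kg
  low-carbon steel: E = 209.0 GPa, ρ = 7869 kg/m³, cost = 1.100 $/kg
  molybdenum: E = 325.1 GPa, ρ = 10200 kg/m³, cost = 40.00 $/kg
  titanium alloy: E = 114.0 GPa, ρ = 4452 kg/m³, cost = 30.86 $/kg
  commercially pure titanium: E = 110.0 GPa, ρ = 4511 kg/m³, cost = 22.00 $/kg
  CFRP laminate: E = 116.5 GPa, ρ = 1527 kg/m³, cost = 110.0 $/kg
  elm: E = 10.34 GPa, ρ = 704.7 kg/m³, cost = 0.7500 $/kg
  low-carbon steel: M = 24.1 MN·m per $
  elm: M = 19.6 MN·m per $
  brass: M = 1.79 MN·m per $
  commercially pure titanium: M = 1.11 MN·m per $
  titanium alloy: M = 0.830 MN·m per $
  molybdenum: M = 0.796 MN·m per $
  CFRP laminate: M = 0.693 MN·m per $
Low-carbon steel ranks first.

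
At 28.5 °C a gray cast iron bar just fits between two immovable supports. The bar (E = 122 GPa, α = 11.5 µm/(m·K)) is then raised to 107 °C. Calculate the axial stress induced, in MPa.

110 MPa

ΔT = 78.50 K. Constrained thermal stress σ = E·α·ΔT = 122.0×10³ MPa × 11.5×10⁻⁶ × 78.50 = 110 MPa (compressive).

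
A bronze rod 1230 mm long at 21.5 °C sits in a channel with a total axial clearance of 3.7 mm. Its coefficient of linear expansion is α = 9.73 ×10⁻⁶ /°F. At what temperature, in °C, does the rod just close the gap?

α = 9.73×10⁻⁶/°F × 9/5 = 17.5×10⁻⁶/K.
α·L₀·ΔT = 3.7 mm ⇒ ΔT = 3.7 / (17.5×10⁻⁶ × 1230.0) = 171.8 K.
T = 21.5 + 171.8 = 193.3 °C.

193 °C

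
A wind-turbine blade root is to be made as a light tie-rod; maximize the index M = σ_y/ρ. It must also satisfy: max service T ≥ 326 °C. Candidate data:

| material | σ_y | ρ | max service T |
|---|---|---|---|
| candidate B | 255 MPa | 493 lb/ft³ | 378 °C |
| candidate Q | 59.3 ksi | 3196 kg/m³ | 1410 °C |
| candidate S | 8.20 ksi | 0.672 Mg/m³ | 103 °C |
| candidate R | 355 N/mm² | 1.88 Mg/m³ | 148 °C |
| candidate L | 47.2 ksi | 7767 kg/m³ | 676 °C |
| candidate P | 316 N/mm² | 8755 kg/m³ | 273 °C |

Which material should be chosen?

candidate Q

Screen on constraints: max service T ≥ 326 °C. Survivors: candidate B, candidate Q, candidate L.
After converting to SI:
  candidate B: σ_y = 255.0 MPa, ρ = 7897 kg/m³
  candidate Q: σ_y = 408.9 MPa, ρ = 3196 kg/m³
  candidate L: σ_y = 325.4 MPa, ρ = 7767 kg/m³
  candidate Q: M = 128 kN·m/kg
  candidate L: M = 41.9 kN·m/kg
  candidate B: M = 32.3 kN·m/kg
The maximum is for candidate Q.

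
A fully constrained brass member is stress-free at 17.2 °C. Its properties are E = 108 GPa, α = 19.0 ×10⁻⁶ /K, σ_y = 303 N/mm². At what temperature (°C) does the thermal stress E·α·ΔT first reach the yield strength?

σ_y = 303 N/mm² = 303.0 MPa.
E·α·ΔT = 303.0 MPa ⇒ ΔT = 303.0 / (108.0×10³ × 19.0×10⁻⁶) = 147.7 K.
T = 17.2 + 147.7 = 164.9 °C.

165 °C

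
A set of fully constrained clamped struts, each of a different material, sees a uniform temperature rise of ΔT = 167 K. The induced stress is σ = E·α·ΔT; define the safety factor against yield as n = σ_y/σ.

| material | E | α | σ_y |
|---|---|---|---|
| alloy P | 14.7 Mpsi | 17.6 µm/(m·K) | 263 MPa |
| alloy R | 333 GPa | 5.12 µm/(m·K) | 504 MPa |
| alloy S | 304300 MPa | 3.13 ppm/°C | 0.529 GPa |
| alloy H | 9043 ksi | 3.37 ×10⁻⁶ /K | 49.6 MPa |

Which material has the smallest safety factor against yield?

With everything in SI (GPa, ×10⁻⁶/K, MPa):
  alloy P: E = 101.4, α = 17.6, σ_y = 263.0 → σ = 298 MPa, n = 0.883
  alloy R: E = 333.0, α = 5.12, σ_y = 504.0 → σ = 285 MPa, n = 1.77
  alloy S: E = 304.3, α = 3.13, σ_y = 529.0 → σ = 159 MPa, n = 3.33
  alloy H: E = 62.35, α = 3.37, σ_y = 49.60 → σ = 35.1 MPa, n = 1.41
Smallest n: alloy P with n = 0.883.

alloy P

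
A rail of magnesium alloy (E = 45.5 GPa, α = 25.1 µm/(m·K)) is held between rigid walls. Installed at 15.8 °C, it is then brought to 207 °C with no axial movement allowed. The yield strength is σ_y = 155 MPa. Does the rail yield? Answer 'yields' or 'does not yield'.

yields

ΔT = 191.2 K. Constrained thermal stress σ = E·α·ΔT = 45.50×10³ MPa × 25.1×10⁻⁶ × 191.2 = 218 MPa (compressive).
Compare to σ_y = 155 MPa: σ ≥ σ_y, so it yields.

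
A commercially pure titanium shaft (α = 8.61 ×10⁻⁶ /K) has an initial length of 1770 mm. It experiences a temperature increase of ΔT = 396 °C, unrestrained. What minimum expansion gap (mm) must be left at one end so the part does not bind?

6.03 mm

ΔL = α·L₀·ΔT = 8.61×10⁻⁶ × 1770 mm × 396.0 K = 6.03 mm.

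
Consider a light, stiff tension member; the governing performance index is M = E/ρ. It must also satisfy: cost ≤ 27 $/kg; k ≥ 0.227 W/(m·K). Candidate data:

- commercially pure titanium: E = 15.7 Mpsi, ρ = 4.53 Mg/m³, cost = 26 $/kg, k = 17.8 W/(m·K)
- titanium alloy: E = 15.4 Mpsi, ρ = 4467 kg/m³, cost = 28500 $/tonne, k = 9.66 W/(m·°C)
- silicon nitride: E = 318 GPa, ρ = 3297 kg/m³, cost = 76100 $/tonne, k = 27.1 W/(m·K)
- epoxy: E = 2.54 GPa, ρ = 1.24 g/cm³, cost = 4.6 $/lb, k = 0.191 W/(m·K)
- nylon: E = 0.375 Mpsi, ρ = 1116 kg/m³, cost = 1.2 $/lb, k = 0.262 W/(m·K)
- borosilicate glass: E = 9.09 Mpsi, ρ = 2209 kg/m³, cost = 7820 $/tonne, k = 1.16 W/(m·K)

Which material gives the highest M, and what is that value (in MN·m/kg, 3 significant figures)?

Screen on constraints: cost ≤ 27 $/kg; k ≥ 0.227 W/(m·K). Survivors: commercially pure titanium, nylon, borosilicate glass.
In SI units:
  commercially pure titanium: E = 108.2 GPa, ρ = 4530 kg/m³
  nylon: E = 2.586 GPa, ρ = 1116 kg/m³
  borosilicate glass: E = 62.67 GPa, ρ = 2209 kg/m³
  borosilicate glass: M = 28.4 MN·m/kg
  commercially pure titanium: M = 23.9 MN·m/kg
  nylon: M = 2.32 MN·m/kg
The maximum is for borosilicate glass.

borosilicate glass, M = 28.4 MN·m/kg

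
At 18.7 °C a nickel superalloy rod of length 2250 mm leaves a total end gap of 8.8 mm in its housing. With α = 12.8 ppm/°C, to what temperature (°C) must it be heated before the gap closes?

324 °C

α·L₀·ΔT = 8.8 mm ⇒ ΔT = 8.8 / (12.8×10⁻⁶ × 2250.0) = 305.6 K.
T = 18.7 + 305.6 = 324.3 °C.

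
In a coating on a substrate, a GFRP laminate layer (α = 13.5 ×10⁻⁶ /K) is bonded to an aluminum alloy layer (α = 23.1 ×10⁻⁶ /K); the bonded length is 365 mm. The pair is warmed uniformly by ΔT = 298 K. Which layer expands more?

aluminum alloy

α(GFRP laminate) = 13.5×10⁻⁶/K vs α(aluminum alloy) = 23.1×10⁻⁶/K.
Higher α expands more for the same ΔT: aluminum alloy.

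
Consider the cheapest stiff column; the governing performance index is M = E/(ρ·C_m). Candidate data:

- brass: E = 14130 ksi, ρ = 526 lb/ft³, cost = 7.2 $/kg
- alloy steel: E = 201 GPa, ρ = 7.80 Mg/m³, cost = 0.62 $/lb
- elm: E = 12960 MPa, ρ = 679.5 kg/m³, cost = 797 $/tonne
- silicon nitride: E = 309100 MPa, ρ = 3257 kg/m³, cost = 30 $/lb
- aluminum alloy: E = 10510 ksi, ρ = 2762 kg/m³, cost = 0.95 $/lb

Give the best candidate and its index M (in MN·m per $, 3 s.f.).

After converting to SI:
  brass: E = 97.42 GPa, ρ = 8426 kg/m³, cost = 7.200 $/kg
  alloy steel: E = 201.0 GPa, ρ = 7800 kg/m³, cost = 1.367 $/kg
  elm: E = 12.96 GPa, ρ = 679.5 kg/m³, cost = 0.7970 $/kg
  silicon nitride: E = 309.1 GPa, ρ = 3257 kg/m³, cost = 66.14 $/kg
  aluminum alloy: E = 72.46 GPa, ρ = 2762 kg/m³, cost = 2.094 $/kg
  elm: M = 23.9 MN·m per $
  alloy steel: M = 18.9 MN·m per $
  aluminum alloy: M = 12.5 MN·m per $
  brass: M = 1.61 MN·m per $
  silicon nitride: M = 1.43 MN·m per $
The maximum is for elm.

elm, M = 23.9 MN·m per $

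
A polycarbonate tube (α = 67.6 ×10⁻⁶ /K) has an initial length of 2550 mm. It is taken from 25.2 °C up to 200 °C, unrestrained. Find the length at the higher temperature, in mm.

2580.1 mm

ΔT = 200 − 25.2 = 174.8 K.
ΔL = α·L₀·ΔT = 67.6×10⁻⁶ × 2550 mm × 174.8 K = 30.1 mm.
L = L₀ + ΔL = 2550 + 30.1 = 2580.1 mm.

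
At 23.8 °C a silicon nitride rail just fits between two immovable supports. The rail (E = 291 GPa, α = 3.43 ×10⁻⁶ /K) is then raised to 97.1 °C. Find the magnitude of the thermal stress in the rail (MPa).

ΔT = 73.30 K. Constrained thermal stress σ = E·α·ΔT = 291.0×10³ MPa × 3.43×10⁻⁶ × 73.30 = 73.2 MPa (compressive).

73.2 MPa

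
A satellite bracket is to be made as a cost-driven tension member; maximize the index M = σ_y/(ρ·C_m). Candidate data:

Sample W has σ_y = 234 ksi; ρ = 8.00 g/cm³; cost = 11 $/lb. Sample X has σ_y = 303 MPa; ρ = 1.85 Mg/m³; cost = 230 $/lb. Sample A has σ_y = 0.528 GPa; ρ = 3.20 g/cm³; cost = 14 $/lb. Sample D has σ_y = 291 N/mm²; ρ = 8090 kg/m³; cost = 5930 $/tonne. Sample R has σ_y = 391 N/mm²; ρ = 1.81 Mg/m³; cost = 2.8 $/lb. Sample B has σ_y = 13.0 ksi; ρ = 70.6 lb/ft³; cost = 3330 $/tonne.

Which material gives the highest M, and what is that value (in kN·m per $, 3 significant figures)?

sample R, M = 35.0 kN·m per $

After converting to SI:
  sample W: σ_y = 1613 MPa, ρ = 8000 kg/m³, cost = 24.25 $/kg
  sample X: σ_y = 303.0 MPa, ρ = 1850 kg/m³, cost = 507.1 $/kg
  sample A: σ_y = 528.0 MPa, ρ = 3200 kg/m³, cost = 30.86 $/kg
  sample D: σ_y = 291.0 MPa, ρ = 8090 kg/m³, cost = 5.930 $/kg
  sample R: σ_y = 391.0 MPa, ρ = 1810 kg/m³, cost = 6.173 $/kg
  sample B: σ_y = 89.63 MPa, ρ = 1131 kg/m³, cost = 3.330 $/kg
  sample R: M = 35.0 kN·m per $
  sample B: M = 23.8 kN·m per $
  sample W: M = 8.32 kN·m per $
  sample D: M = 6.07 kN·m per $
  sample A: M = 5.35 kN·m per $
  sample X: M = 0.323 kN·m per $
The maximum is for sample R.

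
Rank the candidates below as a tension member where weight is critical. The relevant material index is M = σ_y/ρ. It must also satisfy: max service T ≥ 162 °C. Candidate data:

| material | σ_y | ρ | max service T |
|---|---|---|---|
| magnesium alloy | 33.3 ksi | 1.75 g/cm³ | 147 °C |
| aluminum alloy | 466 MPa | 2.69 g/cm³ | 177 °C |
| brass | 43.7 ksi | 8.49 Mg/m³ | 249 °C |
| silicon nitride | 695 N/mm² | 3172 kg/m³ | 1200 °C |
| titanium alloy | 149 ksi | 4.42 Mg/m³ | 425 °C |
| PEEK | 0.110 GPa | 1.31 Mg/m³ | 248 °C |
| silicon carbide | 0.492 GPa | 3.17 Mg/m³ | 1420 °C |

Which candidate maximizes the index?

titanium alloy

Screen on constraints: max service T ≥ 162 °C. Survivors: aluminum alloy, brass, silicon nitride, titanium alloy, PEEK, silicon carbide.
In SI units:
  aluminum alloy: σ_y = 466.0 MPa, ρ = 2690 kg/m³
  brass: σ_y = 301.3 MPa, ρ = 8490 kg/m³
  silicon nitride: σ_y = 695.0 MPa, ρ = 3172 kg/m³
  titanium alloy: σ_y = 1027 MPa, ρ = 4420 kg/m³
  PEEK: σ_y = 110.0 MPa, ρ = 1310 kg/m³
  silicon carbide: σ_y = 492.0 MPa, ρ = 3170 kg/m³
  titanium alloy: M = 232 kN·m/kg
  silicon nitride: M = 219 kN·m/kg
  aluminum alloy: M = 173 kN·m/kg
  silicon carbide: M = 155 kN·m/kg
  PEEK: M = 84.0 kN·m/kg
  brass: M = 35.5 kN·m/kg
Titanium alloy has the largest M.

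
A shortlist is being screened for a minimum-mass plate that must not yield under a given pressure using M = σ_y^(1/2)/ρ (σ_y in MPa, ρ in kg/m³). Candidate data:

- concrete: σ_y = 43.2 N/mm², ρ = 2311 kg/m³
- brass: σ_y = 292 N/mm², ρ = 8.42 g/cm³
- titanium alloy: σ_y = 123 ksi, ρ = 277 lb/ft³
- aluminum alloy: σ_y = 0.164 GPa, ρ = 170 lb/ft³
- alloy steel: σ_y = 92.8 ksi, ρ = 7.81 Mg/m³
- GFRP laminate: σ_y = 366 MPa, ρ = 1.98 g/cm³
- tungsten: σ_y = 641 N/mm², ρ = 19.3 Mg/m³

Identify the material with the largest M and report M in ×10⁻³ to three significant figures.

GFRP laminate, M = 9.66×10⁻³

Convert each candidate to consistent units, then evaluate M:
  concrete: σ_y = 43.20 MPa, ρ = 2311 kg/m³
  brass: σ_y = 292.0 MPa, ρ = 8420 kg/m³
  titanium alloy: σ_y = 848.1 MPa, ρ = 4437 kg/m³
  aluminum alloy: σ_y = 164.0 MPa, ρ = 2723 kg/m³
  alloy steel: σ_y = 639.8 MPa, ρ = 7810 kg/m³
  GFRP laminate: σ_y = 366.0 MPa, ρ = 1980 kg/m³
  tungsten: σ_y = 641.0 MPa, ρ = 19300 kg/m³
  GFRP laminate: M = 9.66×10⁻³
  titanium alloy: M = 6.56×10⁻³
  aluminum alloy: M = 4.70×10⁻³
  alloy steel: M = 3.24×10⁻³
  concrete: M = 2.84×10⁻³
  brass: M = 2.03×10⁻³
  tungsten: M = 1.31×10⁻³
GFRP laminate has the largest M.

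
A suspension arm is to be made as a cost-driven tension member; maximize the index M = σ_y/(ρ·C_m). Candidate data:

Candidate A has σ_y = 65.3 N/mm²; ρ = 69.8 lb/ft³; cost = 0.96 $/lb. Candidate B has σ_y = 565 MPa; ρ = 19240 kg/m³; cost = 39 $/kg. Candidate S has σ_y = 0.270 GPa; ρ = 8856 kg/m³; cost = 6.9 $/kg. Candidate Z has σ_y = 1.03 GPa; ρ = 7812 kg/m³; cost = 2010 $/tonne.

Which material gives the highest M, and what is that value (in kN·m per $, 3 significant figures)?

Convert each candidate to consistent units, then evaluate M:
  candidate A: σ_y = 65.30 MPa, ρ = 1118 kg/m³, cost = 2.116 $/kg
  candidate B: σ_y = 565.0 MPa, ρ = 19240 kg/m³, cost = 39.00 $/kg
  candidate S: σ_y = 270.0 MPa, ρ = 8856 kg/m³, cost = 6.900 $/kg
  candidate Z: σ_y = 1030 MPa, ρ = 7812 kg/m³, cost = 2.010 $/kg
  candidate Z: M = 65.6 kN·m per $
  candidate A: M = 27.6 kN·m per $
  candidate S: M = 4.42 kN·m per $
  candidate B: M = 0.753 kN·m per $
Highest index: candidate Z.

candidate Z, M = 65.6 kN·m per $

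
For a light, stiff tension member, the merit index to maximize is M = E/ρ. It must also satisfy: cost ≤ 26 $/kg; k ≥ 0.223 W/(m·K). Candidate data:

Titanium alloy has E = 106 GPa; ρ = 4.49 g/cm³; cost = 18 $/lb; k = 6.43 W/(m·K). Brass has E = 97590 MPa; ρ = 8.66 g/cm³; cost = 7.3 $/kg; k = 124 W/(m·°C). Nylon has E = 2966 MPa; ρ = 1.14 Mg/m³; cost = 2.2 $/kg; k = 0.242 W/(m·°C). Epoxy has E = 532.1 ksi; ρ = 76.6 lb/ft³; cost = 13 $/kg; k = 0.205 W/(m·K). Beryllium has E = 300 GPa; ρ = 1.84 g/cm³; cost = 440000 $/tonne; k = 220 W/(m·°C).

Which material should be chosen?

Screen on constraints: cost ≤ 26 $/kg; k ≥ 0.223 W/(m·K). Survivors: brass, nylon.
Putting every candidate on a common basis:
  brass: E = 97.59 GPa, ρ = 8660 kg/m³
  nylon: E = 2.966 GPa, ρ = 1140 kg/m³
  brass: M = 11.3 MN·m/kg
  nylon: M = 2.60 MN·m/kg
The maximum is for brass.

brass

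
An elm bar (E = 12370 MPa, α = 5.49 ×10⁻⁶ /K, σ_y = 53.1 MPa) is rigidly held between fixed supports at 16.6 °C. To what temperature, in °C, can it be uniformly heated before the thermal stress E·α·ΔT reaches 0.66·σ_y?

533 °C

E = 12370 MPa = 12.37 GPa.
E·α·ΔT = 35.05 MPa ⇒ ΔT = 35.05 / (12.37×10³ × 5.49×10⁻⁶) = 516.1 K.
T = 16.6 + 516.1 = 532.7 °C.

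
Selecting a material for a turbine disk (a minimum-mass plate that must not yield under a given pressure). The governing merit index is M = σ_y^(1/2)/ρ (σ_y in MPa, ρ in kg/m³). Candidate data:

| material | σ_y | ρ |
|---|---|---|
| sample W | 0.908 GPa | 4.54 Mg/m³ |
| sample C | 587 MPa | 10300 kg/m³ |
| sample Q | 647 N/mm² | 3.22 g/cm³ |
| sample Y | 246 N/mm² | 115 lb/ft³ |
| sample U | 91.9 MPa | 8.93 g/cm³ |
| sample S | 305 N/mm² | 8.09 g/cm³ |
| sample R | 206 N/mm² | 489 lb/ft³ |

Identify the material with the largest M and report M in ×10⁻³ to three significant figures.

sample Y, M = 8.51×10⁻³

Putting every candidate on a common basis:
  sample W: σ_y = 908.0 MPa, ρ = 4540 kg/m³
  sample C: σ_y = 587.0 MPa, ρ = 10300 kg/m³
  sample Q: σ_y = 647.0 MPa, ρ = 3220 kg/m³
  sample Y: σ_y = 246.0 MPa, ρ = 1842 kg/m³
  sample U: σ_y = 91.90 MPa, ρ = 8930 kg/m³
  sample S: σ_y = 305.0 MPa, ρ = 8090 kg/m³
  sample R: σ_y = 206.0 MPa, ρ = 7833 kg/m³
  sample Y: M = 8.51×10⁻³
  sample Q: M = 7.90×10⁻³
  sample W: M = 6.64×10⁻³
  sample C: M = 2.35×10⁻³
  sample S: M = 2.16×10⁻³
  sample R: M = 1.83×10⁻³
  sample U: M = 1.07×10⁻³
Sample Y has the largest M.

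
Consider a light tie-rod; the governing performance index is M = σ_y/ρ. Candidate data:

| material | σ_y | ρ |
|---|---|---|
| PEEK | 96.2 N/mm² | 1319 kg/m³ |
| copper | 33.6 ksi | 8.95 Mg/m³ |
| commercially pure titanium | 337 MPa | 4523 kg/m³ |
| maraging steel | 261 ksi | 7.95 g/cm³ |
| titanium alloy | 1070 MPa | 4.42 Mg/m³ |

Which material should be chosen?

Convert each candidate to consistent units, then evaluate M:
  PEEK: σ_y = 96.20 MPa, ρ = 1319 kg/m³
  copper: σ_y = 231.7 MPa, ρ = 8950 kg/m³
  commercially pure titanium: σ_y = 337.0 MPa, ρ = 4523 kg/m³
  maraging steel: σ_y = 1800 MPa, ρ = 7950 kg/m³
  titanium alloy: σ_y = 1070 MPa, ρ = 4420 kg/m³
  titanium alloy: M = 242 kN·m/kg
  maraging steel: M = 226 kN·m/kg
  commercially pure titanium: M = 74.5 kN·m/kg
  PEEK: M = 72.9 kN·m/kg
  copper: M = 25.9 kN·m/kg
The maximum is for titanium alloy.

titanium alloy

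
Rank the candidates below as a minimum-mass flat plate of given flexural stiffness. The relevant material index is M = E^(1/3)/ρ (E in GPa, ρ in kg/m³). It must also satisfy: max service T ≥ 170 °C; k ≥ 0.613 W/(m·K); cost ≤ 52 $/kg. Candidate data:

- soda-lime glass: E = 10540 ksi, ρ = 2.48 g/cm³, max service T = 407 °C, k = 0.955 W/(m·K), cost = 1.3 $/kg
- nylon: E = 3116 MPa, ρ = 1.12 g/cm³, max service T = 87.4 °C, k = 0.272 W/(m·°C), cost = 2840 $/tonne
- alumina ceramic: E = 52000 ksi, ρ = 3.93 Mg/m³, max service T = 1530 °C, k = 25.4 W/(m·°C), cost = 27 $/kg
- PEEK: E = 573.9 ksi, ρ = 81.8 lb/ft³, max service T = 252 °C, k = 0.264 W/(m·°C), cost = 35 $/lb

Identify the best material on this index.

Screen on constraints: max service T ≥ 170 °C; k ≥ 0.613 W/(m·K); cost ≤ 52 $/kg. Survivors: soda-lime glass, alumina ceramic.
Normalizing units and computing the index:
  soda-lime glass: E = 72.67 GPa, ρ = 2480 kg/m³
  alumina ceramic: E = 358.5 GPa, ρ = 3930 kg/m³
  alumina ceramic: M = 1.81×10⁻³
  soda-lime glass: M = 1.68×10⁻³
Alumina ceramic has the largest M.

alumina ceramic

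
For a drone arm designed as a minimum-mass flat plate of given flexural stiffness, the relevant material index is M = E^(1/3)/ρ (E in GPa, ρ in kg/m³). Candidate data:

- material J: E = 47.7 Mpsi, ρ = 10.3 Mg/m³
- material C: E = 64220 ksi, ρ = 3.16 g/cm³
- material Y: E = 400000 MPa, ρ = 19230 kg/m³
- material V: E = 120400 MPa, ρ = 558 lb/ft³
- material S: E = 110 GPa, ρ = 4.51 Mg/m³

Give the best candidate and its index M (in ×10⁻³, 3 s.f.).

After converting to SI:
  material J: E = 328.9 GPa, ρ = 10300 kg/m³
  material C: E = 442.8 GPa, ρ = 3160 kg/m³
  material Y: E = 400.0 GPa, ρ = 19230 kg/m³
  material V: E = 120.4 GPa, ρ = 8938 kg/m³
  material S: E = 110.0 GPa, ρ = 4510 kg/m³
  material C: M = 2.41×10⁻³
  material S: M = 1.06×10⁻³
  material J: M = 0.670×10⁻³
  material V: M = 0.552×10⁻³
  material Y: M = 0.383×10⁻³
The maximum is for material C.

material C, M = 2.41×10⁻³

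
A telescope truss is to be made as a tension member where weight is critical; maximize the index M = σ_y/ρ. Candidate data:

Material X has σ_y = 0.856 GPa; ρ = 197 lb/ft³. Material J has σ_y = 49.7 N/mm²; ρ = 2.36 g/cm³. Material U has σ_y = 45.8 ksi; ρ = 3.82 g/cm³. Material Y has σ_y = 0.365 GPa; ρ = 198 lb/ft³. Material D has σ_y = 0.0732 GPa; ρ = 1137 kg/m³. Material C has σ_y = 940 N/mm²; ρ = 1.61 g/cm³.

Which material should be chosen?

Normalizing units and computing the index:
  material X: σ_y = 856.0 MPa, ρ = 3156 kg/m³
  material J: σ_y = 49.70 MPa, ρ = 2360 kg/m³
  material U: σ_y = 315.8 MPa, ρ = 3820 kg/m³
  material Y: σ_y = 365.0 MPa, ρ = 3172 kg/m³
  material D: σ_y = 73.20 MPa, ρ = 1137 kg/m³
  material C: σ_y = 940.0 MPa, ρ = 1610 kg/m³
  material C: M = 584 kN·m/kg
  material X: M = 271 kN·m/kg
  material Y: M = 115 kN·m/kg
  material U: M = 82.7 kN·m/kg
  material D: M = 64.4 kN·m/kg
  material J: M = 21.1 kN·m/kg
Material C has the largest M.

material C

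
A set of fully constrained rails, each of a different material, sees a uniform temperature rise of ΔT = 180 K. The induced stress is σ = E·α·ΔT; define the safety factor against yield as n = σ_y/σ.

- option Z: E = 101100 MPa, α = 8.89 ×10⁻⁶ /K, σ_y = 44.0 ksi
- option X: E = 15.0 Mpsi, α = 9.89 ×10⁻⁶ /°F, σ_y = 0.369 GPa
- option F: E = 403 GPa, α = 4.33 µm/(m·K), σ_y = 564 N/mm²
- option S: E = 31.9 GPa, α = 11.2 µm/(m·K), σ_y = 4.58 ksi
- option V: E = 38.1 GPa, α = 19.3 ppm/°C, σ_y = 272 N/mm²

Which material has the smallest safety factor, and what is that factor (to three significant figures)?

option S, n = 0.491

With everything in SI (GPa, ×10⁻⁶/K, MPa):
  option Z: E = 101.1, α = 8.89, σ_y = 303.4 → σ = 162 MPa, n = 1.88
  option X: E = 103.4, α = 17.8, σ_y = 369.0 → σ = 331 MPa, n = 1.11
  option F: E = 403.0, α = 4.33, σ_y = 564.0 → σ = 314 MPa, n = 1.80
  option S: E = 31.90, α = 11.2, σ_y = 31.58 → σ = 64.3 MPa, n = 0.491
  option V: E = 38.10, α = 19.3, σ_y = 272.0 → σ = 132 MPa, n = 2.06
The minimum is option S at n = 0.491.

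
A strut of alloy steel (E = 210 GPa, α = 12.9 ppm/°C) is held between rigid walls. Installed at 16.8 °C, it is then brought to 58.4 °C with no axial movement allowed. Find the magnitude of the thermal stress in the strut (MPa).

113 MPa

ΔT = 41.60 K. Constrained thermal stress σ = E·α·ΔT = 210.0×10³ MPa × 12.9×10⁻⁶ × 41.60 = 113 MPa (compressive).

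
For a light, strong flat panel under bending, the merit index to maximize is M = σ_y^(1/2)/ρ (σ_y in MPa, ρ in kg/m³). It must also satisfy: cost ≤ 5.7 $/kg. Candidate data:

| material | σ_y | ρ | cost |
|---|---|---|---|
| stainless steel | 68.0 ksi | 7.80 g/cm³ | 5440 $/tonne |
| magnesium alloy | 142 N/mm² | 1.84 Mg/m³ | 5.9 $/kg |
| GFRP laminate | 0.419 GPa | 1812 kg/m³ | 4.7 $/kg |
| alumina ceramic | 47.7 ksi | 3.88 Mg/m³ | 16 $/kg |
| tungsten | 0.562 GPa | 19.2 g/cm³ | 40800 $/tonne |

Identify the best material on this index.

Screen on constraints: cost ≤ 5.7 $/kg. Survivors: stainless steel, GFRP laminate.
In SI units:
  stainless steel: σ_y = 468.8 MPa, ρ = 7800 kg/m³
  GFRP laminate: σ_y = 419.0 MPa, ρ = 1812 kg/m³
  GFRP laminate: M = 11.3×10⁻³
  stainless steel: M = 2.78×10⁻³
Highest index: GFRP laminate.

GFRP laminate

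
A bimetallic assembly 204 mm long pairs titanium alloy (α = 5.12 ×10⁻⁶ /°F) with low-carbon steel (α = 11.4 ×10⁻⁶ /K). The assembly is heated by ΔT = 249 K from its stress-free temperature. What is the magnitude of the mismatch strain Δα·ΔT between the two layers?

5.44×10⁻⁴

titanium alloy: α = 5.12×10⁻⁶/°F × 9/5 = 9.22×10⁻⁶/K.
Δα = |9.22 − 11.4|×10⁻⁶/K = 2.18×10⁻⁶/K.
Mismatch strain = Δα·ΔT = 2.18×10⁻⁶ × 249.0 = 5.44×10⁻⁴.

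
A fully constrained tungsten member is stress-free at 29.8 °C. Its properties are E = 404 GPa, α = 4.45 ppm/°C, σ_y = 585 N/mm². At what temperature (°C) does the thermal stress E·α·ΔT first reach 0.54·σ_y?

σ_y = 585 N/mm² = 585.0 MPa.
E·α·ΔT = 315.9 MPa ⇒ ΔT = 315.9 / (404.0×10³ × 4.45×10⁻⁶) = 175.7 K.
T = 29.8 + 175.7 = 205.5 °C.

206 °C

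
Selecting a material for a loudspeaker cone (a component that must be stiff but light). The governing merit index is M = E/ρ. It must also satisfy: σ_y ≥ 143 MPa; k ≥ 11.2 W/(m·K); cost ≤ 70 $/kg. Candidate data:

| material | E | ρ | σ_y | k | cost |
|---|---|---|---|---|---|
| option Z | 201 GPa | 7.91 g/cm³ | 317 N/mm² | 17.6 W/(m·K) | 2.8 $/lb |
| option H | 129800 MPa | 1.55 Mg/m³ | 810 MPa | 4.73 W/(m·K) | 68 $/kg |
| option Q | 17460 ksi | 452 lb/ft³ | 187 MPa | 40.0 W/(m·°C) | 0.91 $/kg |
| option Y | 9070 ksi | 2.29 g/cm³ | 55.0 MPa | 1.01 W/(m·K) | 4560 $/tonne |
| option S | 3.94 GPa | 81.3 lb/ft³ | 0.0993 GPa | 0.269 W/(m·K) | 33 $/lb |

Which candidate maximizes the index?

Screen on constraints: σ_y ≥ 143 MPa; k ≥ 11.2 W/(m·K); cost ≤ 70 $/kg. Survivors: option Z, option Q.
Convert each candidate to consistent units, then evaluate M:
  option Z: E = 201.0 GPa, ρ = 7910 kg/m³
  option Q: E = 120.4 GPa, ρ = 7240 kg/m³
  option Z: M = 25.4 MN·m/kg
  option Q: M = 16.6 MN·m/kg
The maximum is for option Z.

option Z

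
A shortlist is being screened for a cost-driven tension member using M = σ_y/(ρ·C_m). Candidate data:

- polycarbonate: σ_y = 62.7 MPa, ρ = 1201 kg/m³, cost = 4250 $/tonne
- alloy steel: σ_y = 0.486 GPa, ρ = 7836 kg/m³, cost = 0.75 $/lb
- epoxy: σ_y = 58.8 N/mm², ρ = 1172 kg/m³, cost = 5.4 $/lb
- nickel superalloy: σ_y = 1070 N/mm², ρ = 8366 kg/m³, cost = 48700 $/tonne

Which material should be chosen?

alloy steel

After converting to SI:
  polycarbonate: σ_y = 62.70 MPa, ρ = 1201 kg/m³, cost = 4.250 $/kg
  alloy steel: σ_y = 486.0 MPa, ρ = 7836 kg/m³, cost = 1.653 $/kg
  epoxy: σ_y = 58.80 MPa, ρ = 1172 kg/m³, cost = 11.90 $/kg
  nickel superalloy: σ_y = 1070 MPa, ρ = 8366 kg/m³, cost = 48.70 $/kg
  alloy steel: M = 37.5 kN·m per $
  polycarbonate: M = 12.3 kN·m per $
  epoxy: M = 4.21 kN·m per $
  nickel superalloy: M = 2.63 kN·m per $
The maximum is for alloy steel.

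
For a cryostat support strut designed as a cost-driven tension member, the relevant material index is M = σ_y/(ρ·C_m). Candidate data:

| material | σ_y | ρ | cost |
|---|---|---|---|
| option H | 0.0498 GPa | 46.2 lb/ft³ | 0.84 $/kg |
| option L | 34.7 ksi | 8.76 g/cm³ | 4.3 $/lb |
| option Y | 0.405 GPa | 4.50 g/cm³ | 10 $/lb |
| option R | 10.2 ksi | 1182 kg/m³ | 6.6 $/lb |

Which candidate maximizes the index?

Convert each candidate to consistent units, then evaluate M:
  option H: σ_y = 49.80 MPa, ρ = 740.1 kg/m³, cost = 0.8400 $/kg
  option L: σ_y = 239.2 MPa, ρ = 8760 kg/m³, cost = 9.480 $/kg
  option Y: σ_y = 405.0 MPa, ρ = 4500 kg/m³, cost = 22.05 $/kg
  option R: σ_y = 70.33 MPa, ρ = 1182 kg/m³, cost = 14.55 $/kg
  option H: M = 80.1 kN·m per $
  option R: M = 4.09 kN·m per $
  option Y: M = 4.08 kN·m per $
  option L: M = 2.88 kN·m per $
Option H ranks first.

option H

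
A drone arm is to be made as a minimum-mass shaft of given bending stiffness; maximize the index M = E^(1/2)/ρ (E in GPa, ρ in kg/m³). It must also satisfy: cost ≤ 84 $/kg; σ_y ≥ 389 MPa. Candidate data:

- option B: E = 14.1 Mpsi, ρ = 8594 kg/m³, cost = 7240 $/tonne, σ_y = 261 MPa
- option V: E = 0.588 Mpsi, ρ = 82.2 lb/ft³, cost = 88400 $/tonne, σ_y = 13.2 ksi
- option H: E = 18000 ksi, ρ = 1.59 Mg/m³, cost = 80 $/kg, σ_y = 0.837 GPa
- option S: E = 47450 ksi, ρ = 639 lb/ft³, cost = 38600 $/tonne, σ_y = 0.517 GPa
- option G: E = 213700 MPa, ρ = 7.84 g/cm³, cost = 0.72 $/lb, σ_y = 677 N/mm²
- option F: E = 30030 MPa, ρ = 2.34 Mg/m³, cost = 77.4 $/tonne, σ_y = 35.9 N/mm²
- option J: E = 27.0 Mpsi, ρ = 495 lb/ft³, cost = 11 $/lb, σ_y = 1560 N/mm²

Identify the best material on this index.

Screen on constraints: cost ≤ 84 $/kg; σ_y ≥ 389 MPa. Survivors: option H, option S, option G, option J.
Putting every candidate on a common basis:
  option H: E = 124.1 GPa, ρ = 1590 kg/m³
  option S: E = 327.2 GPa, ρ = 10240 kg/m³
  option G: E = 213.7 GPa, ρ = 7840 kg/m³
  option J: E = 186.2 GPa, ρ = 7929 kg/m³
  option H: M = 7.01×10⁻³
  option G: M = 1.86×10⁻³
  option S: M = 1.77×10⁻³
  option J: M = 1.72×10⁻³
The maximum is for option H.

option H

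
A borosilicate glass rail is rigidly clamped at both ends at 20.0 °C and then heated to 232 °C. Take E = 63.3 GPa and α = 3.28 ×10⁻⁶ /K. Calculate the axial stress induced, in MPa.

44.0 MPa

ΔT = 212.0 K. Constrained thermal stress σ = E·α·ΔT = 63.30×10³ MPa × 3.28×10⁻⁶ × 212.0 = 44.0 MPa (compressive).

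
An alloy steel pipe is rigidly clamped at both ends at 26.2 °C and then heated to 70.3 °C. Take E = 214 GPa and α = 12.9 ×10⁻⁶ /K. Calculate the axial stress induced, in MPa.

122 MPa

ΔT = 44.10 K. Constrained thermal stress σ = E·α·ΔT = 214.0×10³ MPa × 12.9×10⁻⁶ × 44.10 = 122 MPa (compressive).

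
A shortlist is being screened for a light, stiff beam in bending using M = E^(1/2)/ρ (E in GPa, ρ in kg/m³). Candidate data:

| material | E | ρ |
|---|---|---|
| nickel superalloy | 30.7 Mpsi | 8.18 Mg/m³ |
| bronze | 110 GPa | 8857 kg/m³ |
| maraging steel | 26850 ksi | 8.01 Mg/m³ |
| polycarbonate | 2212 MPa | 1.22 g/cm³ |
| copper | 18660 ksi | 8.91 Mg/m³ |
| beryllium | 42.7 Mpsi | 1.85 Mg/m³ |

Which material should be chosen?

beryllium

In SI units:
  nickel superalloy: E = 211.7 GPa, ρ = 8180 kg/m³
  bronze: E = 110.0 GPa, ρ = 8857 kg/m³
  maraging steel: E = 185.1 GPa, ρ = 8010 kg/m³
  polycarbonate: E = 2.212 GPa, ρ = 1220 kg/m³
  copper: E = 128.7 GPa, ρ = 8910 kg/m³
  beryllium: E = 294.4 GPa, ρ = 1850 kg/m³
  beryllium: M = 9.27×10⁻³
  nickel superalloy: M = 1.78×10⁻³
  maraging steel: M = 1.70×10⁻³
  copper: M = 1.27×10⁻³
  polycarbonate: M = 1.22×10⁻³
  bronze: M = 1.18×10⁻³
Highest index: beryllium.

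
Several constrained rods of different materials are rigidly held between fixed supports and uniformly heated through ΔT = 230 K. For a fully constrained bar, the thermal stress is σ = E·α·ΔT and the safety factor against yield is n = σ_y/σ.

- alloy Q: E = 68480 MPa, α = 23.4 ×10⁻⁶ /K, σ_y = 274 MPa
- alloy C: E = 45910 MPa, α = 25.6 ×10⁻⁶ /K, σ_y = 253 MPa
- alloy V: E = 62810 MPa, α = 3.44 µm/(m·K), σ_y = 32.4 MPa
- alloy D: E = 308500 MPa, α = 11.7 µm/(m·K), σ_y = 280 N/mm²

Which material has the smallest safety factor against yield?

With everything in SI (GPa, ×10⁻⁶/K, MPa):
  alloy Q: E = 68.48, α = 23.4, σ_y = 274.0 → σ = 369 MPa, n = 0.743
  alloy C: E = 45.91, α = 25.6, σ_y = 253.0 → σ = 270 MPa, n = 0.936
  alloy V: E = 62.81, α = 3.44, σ_y = 32.40 → σ = 49.7 MPa, n = 0.652
  alloy D: E = 308.5, α = 11.7, σ_y = 280.0 → σ = 830 MPa, n = 0.337
The minimum is alloy D at n = 0.337.

alloy D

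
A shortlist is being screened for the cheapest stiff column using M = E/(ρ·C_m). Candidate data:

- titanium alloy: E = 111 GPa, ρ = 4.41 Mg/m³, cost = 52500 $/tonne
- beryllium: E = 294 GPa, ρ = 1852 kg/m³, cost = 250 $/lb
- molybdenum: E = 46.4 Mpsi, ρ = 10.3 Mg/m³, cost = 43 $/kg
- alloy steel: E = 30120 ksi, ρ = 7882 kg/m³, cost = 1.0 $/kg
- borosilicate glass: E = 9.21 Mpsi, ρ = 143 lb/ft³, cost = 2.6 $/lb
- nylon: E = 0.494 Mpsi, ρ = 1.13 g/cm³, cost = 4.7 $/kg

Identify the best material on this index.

alloy steel

Normalizing units and computing the index:
  titanium alloy: E = 111.0 GPa, ρ = 4410 kg/m³, cost = 52.50 $/kg
  beryllium: E = 294.0 GPa, ρ = 1852 kg/m³, cost = 551.1 $/kg
  molybdenum: E = 319.9 GPa, ρ = 10300 kg/m³, cost = 43.00 $/kg
  alloy steel: E = 207.7 GPa, ρ = 7882 kg/m³, cost = 1.000 $/kg
  borosilicate glass: E = 63.50 GPa, ρ = 2291 kg/m³, cost = 5.732 $/kg
  nylon: E = 3.406 GPa, ρ = 1130 kg/m³, cost = 4.700 $/kg
  alloy steel: M = 26.3 MN·m per $
  borosilicate glass: M = 4.84 MN·m per $
  molybdenum: M = 0.722 MN·m per $
  nylon: M = 0.641 MN·m per $
  titanium alloy: M = 0.479 MN·m per $
  beryllium: M = 0.288 MN·m per $
Highest index: alloy steel.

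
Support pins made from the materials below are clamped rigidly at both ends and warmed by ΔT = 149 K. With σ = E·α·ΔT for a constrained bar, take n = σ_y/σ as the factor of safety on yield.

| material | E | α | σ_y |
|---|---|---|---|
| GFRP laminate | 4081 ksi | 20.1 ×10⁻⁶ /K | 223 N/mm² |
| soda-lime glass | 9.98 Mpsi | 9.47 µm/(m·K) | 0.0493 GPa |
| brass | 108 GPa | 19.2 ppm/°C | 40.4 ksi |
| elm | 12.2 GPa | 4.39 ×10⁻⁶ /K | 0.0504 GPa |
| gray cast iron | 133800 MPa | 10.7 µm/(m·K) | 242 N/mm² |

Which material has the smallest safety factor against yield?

soda-lime glass

In consistent units (E in GPa, α in ×10⁻⁶/K, σ_y in MPa):
  GFRP laminate: E = 28.14, α = 20.1, σ_y = 223.0 → σ = 84.3 MPa, n = 2.65
  soda-lime glass: E = 68.81, α = 9.47, σ_y = 49.30 → σ = 97.1 MPa, n = 0.508
  brass: E = 108.0, α = 19.2, σ_y = 278.5 → σ = 309 MPa, n = 0.902
  elm: E = 12.20, α = 4.39, σ_y = 50.40 → σ = 7.98 MPa, n = 6.32
  gray cast iron: E = 133.8, α = 10.7, σ_y = 242.0 → σ = 213 MPa, n = 1.13
Soda-lime glass has the lowest safety factor, n = 0.508.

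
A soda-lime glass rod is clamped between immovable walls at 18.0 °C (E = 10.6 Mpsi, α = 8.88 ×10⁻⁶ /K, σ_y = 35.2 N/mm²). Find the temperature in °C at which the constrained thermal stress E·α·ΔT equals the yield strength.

72.2 °C

E = 10.6 Mpsi = 73.08 GPa.
σ_y = 35.2 N/mm² = 35.20 MPa.
E·α·ΔT = 35.20 MPa ⇒ ΔT = 35.20 / (73.08×10³ × 8.88×10⁻⁶) = 54.24 K.
T = 18.0 + 54.24 = 72.24 °C.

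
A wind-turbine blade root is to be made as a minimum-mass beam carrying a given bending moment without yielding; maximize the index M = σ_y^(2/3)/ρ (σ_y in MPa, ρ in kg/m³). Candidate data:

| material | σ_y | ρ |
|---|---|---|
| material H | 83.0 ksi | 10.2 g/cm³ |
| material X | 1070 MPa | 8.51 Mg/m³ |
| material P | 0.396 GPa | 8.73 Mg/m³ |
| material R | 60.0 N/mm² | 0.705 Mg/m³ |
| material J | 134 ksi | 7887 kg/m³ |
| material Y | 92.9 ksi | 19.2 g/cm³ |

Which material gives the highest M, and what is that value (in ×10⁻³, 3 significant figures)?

Putting every candidate on a common basis:
  material H: σ_y = 572.3 MPa, ρ = 10200 kg/m³
  material X: σ_y = 1070 MPa, ρ = 8510 kg/m³
  material P: σ_y = 396.0 MPa, ρ = 8730 kg/m³
  material R: σ_y = 60.00 MPa, ρ = 705.0 kg/m³
  material J: σ_y = 923.9 MPa, ρ = 7887 kg/m³
  material Y: σ_y = 640.5 MPa, ρ = 19200 kg/m³
  material R: M = 21.7×10⁻³
  material X: M = 12.3×10⁻³
  material J: M = 12.0×10⁻³
  material H: M = 6.76×10⁻³
  material P: M = 6.18×10⁻³
  material Y: M = 3.87×10⁻³
The maximum is for material R.

material R, M = 21.7×10⁻³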